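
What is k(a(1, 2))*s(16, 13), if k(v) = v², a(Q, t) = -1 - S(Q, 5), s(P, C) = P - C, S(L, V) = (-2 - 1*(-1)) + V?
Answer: 75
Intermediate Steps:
S(L, V) = -1 + V (S(L, V) = (-2 + 1) + V = -1 + V)
a(Q, t) = -5 (a(Q, t) = -1 - (-1 + 5) = -1 - 1*4 = -1 - 4 = -5)
k(a(1, 2))*s(16, 13) = (-5)²*(16 - 1*13) = 25*(16 - 13) = 25*3 = 75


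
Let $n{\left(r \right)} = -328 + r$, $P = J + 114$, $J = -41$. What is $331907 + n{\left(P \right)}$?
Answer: $331652$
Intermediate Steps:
$P = 73$ ($P = -41 + 114 = 73$)
$331907 + n{\left(P \right)} = 331907 + \left(-328 + 73\right) = 331907 - 255 = 331652$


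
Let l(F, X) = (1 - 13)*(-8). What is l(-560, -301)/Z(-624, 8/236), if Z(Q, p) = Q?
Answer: -2/13 ≈ -0.15385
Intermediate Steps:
l(F, X) = 96 (l(F, X) = -12*(-8) = 96)
l(-560, -301)/Z(-624, 8/236) = 96/(-624) = 96*(-1/624) = -2/13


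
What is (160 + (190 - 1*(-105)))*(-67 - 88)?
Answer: -70525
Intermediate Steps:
(160 + (190 - 1*(-105)))*(-67 - 88) = (160 + (190 + 105))*(-155) = (160 + 295)*(-155) = 455*(-155) = -70525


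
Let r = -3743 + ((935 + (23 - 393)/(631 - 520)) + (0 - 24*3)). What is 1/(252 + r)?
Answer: -3/7894 ≈ -0.00038004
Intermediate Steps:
r = -8650/3 (r = -3743 + ((935 - 370/111) + (0 - 72)) = -3743 + ((935 - 370*1/111) - 72) = -3743 + ((935 - 10/3) - 72) = -3743 + (2795/3 - 72) = -3743 + 2579/3 = -8650/3 ≈ -2883.3)
1/(252 + r) = 1/(252 - 8650/3) = 1/(-7894/3) = -3/7894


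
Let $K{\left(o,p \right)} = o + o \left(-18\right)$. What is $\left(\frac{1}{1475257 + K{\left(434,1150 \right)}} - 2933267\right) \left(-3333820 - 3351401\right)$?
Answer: $\frac{9594809748561267644}{489293} \approx 1.961 \cdot 10^{13}$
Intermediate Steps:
$K{\left(o,p \right)} = - 17 o$ ($K{\left(o,p \right)} = o - 18 o = - 17 o$)
$\left(\frac{1}{1475257 + K{\left(434,1150 \right)}} - 2933267\right) \left(-3333820 - 3351401\right) = \left(\frac{1}{1475257 - 7378} - 2933267\right) \left(-3333820 - 3351401\right) = \left(\frac{1}{1475257 - 7378} - 2933267\right) \left(-6685221\right) = \left(\frac{1}{1467879} - 2933267\right) \left(-6685221\right) = \left(- \frac{4305681030692}{1467879}\right) \left(-6685221\right) = \frac{9594809748561267644}{489293}$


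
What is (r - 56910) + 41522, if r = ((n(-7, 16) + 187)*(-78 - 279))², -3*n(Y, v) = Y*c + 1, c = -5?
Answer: 3903110237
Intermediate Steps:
n(Y, v) = -⅓ + 5*Y/3 (n(Y, v) = -(Y*(-5) + 1)/3 = -(-5*Y + 1)/3 = -(1 - 5*Y)/3 = -⅓ + 5*Y/3)
r = 3903125625 (r = (((-⅓ + (5/3)*(-7)) + 187)*(-78 - 279))² = (((-⅓ - 35/3) + 187)*(-357))² = ((-12 + 187)*(-357))² = (175*(-357))² = (-62475)² = 3903125625)
(r - 56910) + 41522 = (3903125625 - 56910) + 41522 = 3903068715 + 41522 = 3903110237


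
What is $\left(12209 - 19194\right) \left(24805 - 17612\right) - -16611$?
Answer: $-50226494$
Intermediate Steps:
$\left(12209 - 19194\right) \left(24805 - 17612\right) - -16611 = \left(-6985\right) 7193 + 16611 = -50243105 + 16611 = -50226494$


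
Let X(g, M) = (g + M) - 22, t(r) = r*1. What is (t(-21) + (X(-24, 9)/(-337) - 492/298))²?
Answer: 1281111587044/2521345369 ≈ 508.11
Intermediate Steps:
t(r) = r
X(g, M) = -22 + M + g (X(g, M) = (M + g) - 22 = -22 + M + g)
(t(-21) + (X(-24, 9)/(-337) - 492/298))² = (-21 + ((-22 + 9 - 24)/(-337) - 492/298))² = (-21 + (-37*(-1/337) - 492*1/298))² = (-21 + (37/337 - 246/149))² = (-21 - 77389/50213)² = (-1131862/50213)² = 1281111587044/2521345369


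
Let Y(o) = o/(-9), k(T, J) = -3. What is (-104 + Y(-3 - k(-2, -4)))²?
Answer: 10816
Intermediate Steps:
Y(o) = -o/9 (Y(o) = o*(-⅑) = -o/9)
(-104 + Y(-3 - k(-2, -4)))² = (-104 - (-3 - 1*(-3))/9)² = (-104 - (-3 + 3)/9)² = (-104 - ⅑*0)² = (-104 + 0)² = (-104)² = 10816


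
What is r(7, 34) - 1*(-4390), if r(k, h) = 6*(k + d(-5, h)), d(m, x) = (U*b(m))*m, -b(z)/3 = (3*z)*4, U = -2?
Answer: 15232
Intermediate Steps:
b(z) = -36*z (b(z) = -3*3*z*4 = -36*z)
d(m, x) = 72*m² (d(m, x) = (-(-72)*m)*m = (72*m)*m = 72*m²)
r(k, h) = 10800 + 6*k (r(k, h) = 6*(k + 72*(-5)²) = 6*(k + 72*25) = 6*(k + 1800) = 6*(1800 + k) = 10800 + 6*k)
r(7, 34) - 1*(-4390) = (10800 + 6*7) - 1*(-4390) = (10800 + 42) + 4390 = 10842 + 4390 = 15232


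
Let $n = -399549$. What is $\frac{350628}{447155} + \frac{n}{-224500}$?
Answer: $\frac{51475263819}{20077259500} \approx 2.5639$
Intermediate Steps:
$\frac{350628}{447155} + \frac{n}{-224500} = \frac{350628}{447155} - \frac{399549}{-224500} = 350628 \cdot \frac{1}{447155} - - \frac{399549}{224500} = \frac{350628}{447155} + \frac{399549}{224500} = \frac{51475263819}{20077259500}$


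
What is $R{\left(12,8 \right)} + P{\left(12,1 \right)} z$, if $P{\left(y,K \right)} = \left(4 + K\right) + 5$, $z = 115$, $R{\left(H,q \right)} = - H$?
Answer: $1138$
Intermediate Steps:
$P{\left(y,K \right)} = 9 + K$
$R{\left(12,8 \right)} + P{\left(12,1 \right)} z = \left(-1\right) 12 + \left(9 + 1\right) 115 = -12 + 10 \cdot 115 = -12 + 1150 = 1138$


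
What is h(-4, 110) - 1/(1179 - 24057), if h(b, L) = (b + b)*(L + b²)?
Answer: -23061023/22878 ≈ -1008.0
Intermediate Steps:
h(b, L) = 2*b*(L + b²) (h(b, L) = (2*b)*(L + b²) = 2*b*(L + b²))
h(-4, 110) - 1/(1179 - 24057) = 2*(-4)*(110 + (-4)²) - 1/(1179 - 24057) = 2*(-4)*(110 + 16) - 1/(-22878) = 2*(-4)*126 - 1*(-1/22878) = -1008 + 1/22878 = -23061023/22878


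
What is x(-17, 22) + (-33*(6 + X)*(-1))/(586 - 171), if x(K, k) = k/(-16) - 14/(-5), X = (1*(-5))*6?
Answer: -321/664 ≈ -0.48343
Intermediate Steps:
X = -30 (X = -5*6 = -30)
x(K, k) = 14/5 - k/16 (x(K, k) = k*(-1/16) - 14*(-⅕) = -k/16 + 14/5 = 14/5 - k/16)
x(-17, 22) + (-33*(6 + X)*(-1))/(586 - 171) = (14/5 - 1/16*22) + (-33*(6 - 30)*(-1))/(586 - 171) = (14/5 - 11/8) - (-792)*(-1)/415 = 57/40 - 33*24*(1/415) = 57/40 - 792*1/415 = 57/40 - 792/415 = -321/664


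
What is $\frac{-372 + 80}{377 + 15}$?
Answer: $- \frac{73}{98} \approx -0.7449$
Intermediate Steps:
$\frac{-372 + 80}{377 + 15} = - \frac{292}{392} = \left(-292\right) \frac{1}{392} = - \frac{73}{98}$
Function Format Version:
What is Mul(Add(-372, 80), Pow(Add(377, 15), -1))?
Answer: Rational(-73, 98) ≈ -0.74490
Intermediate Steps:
Mul(Add(-372, 80), Pow(Add(377, 15), -1)) = Mul(-292, Pow(392, -1)) = Mul(-292, Rational(1, 392)) = Rational(-73, 98)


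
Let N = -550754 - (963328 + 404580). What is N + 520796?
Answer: -1397866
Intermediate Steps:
N = -1918662 (N = -550754 - 1*1367908 = -550754 - 1367908 = -1918662)
N + 520796 = -1918662 + 520796 = -1397866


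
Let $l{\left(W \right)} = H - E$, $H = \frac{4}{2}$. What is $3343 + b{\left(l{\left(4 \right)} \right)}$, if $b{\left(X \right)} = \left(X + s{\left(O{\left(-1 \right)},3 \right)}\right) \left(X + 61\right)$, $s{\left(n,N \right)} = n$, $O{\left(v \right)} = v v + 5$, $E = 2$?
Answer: $3709$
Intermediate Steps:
$O{\left(v \right)} = 5 + v^{2}$ ($O{\left(v \right)} = v^{2} + 5 = 5 + v^{2}$)
$H = 2$ ($H = 4 \cdot \frac{1}{2} = 2$)
$l{\left(W \right)} = 0$ ($l{\left(W \right)} = 2 - 2 = 0$)
$b{\left(X \right)} = \left(6 + X\right) \left(61 + X\right)$ ($b{\left(X \right)} = \left(X + \left(5 + \left(-1\right)^{2}\right)\right) \left(X + 61\right) = \left(X + \left(5 + 1\right)\right) \left(61 + X\right) = \left(X + 6\right) \left(61 + X\right) = \left(6 + X\right) \left(61 + X\right)$)
$3343 + b{\left(l{\left(4 \right)} \right)} = 3343 + \left(366 + 0^{2} + 67 \cdot 0\right) = 3343 + \left(366 + 0 + 0\right) = 3343 + 366 = 3709$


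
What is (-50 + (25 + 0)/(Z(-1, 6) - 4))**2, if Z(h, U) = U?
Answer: 5625/4 ≈ 1406.3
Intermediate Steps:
(-50 + (25 + 0)/(Z(-1, 6) - 4))**2 = (-50 + (25 + 0)/(6 - 4))**2 = (-50 + 25/2)**2 = (-75/2)**2 = 5625/4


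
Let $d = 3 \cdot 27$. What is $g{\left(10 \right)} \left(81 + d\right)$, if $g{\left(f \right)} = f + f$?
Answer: $3240$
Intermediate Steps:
$g{\left(f \right)} = 2 f$
$d = 81$
$g{\left(10 \right)} \left(81 + d\right) = 2 \cdot 10 \left(81 + 81\right) = 20 \cdot 162 = 3240$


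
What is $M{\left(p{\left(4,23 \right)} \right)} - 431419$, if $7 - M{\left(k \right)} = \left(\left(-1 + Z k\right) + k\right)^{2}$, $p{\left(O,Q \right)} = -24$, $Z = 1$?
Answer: $-433813$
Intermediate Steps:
$M{\left(k \right)} = 7 - \left(-1 + 2 k\right)^{2}$ ($M{\left(k \right)} = 7 - \left(\left(-1 + 1 k\right) + k\right)^{2} = 7 - \left(\left(-1 + k\right) + k\right)^{2} = 7 - \left(-1 + 2 k\right)^{2}$)
$M{\left(p{\left(4,23 \right)} \right)} - 431419 = \left(7 - \left(-1 + 2 \left(-24\right)\right)^{2}\right) - 431419 = \left(7 - \left(-1 - 48\right)^{2}\right) - 431419 = \left(7 - \left(-49\right)^{2}\right) - 431419 = \left(7 - 2401\right) - 431419 = -2394 - 431419 = -433813$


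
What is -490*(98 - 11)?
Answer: -42630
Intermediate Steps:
-490*(98 - 11) = -490*87 = -42630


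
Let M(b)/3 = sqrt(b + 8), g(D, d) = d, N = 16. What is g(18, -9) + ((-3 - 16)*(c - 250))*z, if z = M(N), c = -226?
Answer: -9 + 54264*sqrt(6) ≈ 1.3291e+5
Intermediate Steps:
M(b) = 3*sqrt(8 + b) (M(b) = 3*sqrt(b + 8) = 3*sqrt(8 + b))
z = 6*sqrt(6) (z = 3*sqrt(8 + 16) = 3*sqrt(24) = 3*(2*sqrt(6)) = 6*sqrt(6) ≈ 14.697)
g(18, -9) + ((-3 - 16)*(c - 250))*z = -9 + ((-3 - 16)*(-226 - 250))*(6*sqrt(6)) = -9 + (-19*(-476))*(6*sqrt(6)) = -9 + 9044*(6*sqrt(6)) = -9 + 54264*sqrt(6)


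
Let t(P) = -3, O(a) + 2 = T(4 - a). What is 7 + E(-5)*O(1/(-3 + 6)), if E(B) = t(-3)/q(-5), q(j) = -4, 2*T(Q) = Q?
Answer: 55/8 ≈ 6.8750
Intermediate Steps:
T(Q) = Q/2
O(a) = -a/2 (O(a) = -2 + (4 - a)/2 = -2 + (2 - a/2) = -a/2)
E(B) = ¾ (E(B) = -3/(-4) = -3*(-¼) = ¾)
7 + E(-5)*O(1/(-3 + 6)) = 7 + 3*(-1/(2*(-3 + 6)))/4 = 7 + 3*(-½/3)/4 = 7 + 3*(-½*⅓)/4 = 7 + (¾)*(-⅙) = 7 - ⅛ = 55/8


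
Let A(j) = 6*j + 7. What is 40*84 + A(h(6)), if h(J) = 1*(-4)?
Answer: 3343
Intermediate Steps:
h(J) = -4
A(j) = 7 + 6*j
40*84 + A(h(6)) = 40*84 + (7 + 6*(-4)) = 3360 + (7 - 24) = 3360 - 17 = 3343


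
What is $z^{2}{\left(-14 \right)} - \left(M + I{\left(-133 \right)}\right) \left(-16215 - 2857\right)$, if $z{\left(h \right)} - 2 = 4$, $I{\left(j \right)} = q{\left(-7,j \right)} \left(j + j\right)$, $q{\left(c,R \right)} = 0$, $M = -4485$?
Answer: $-85537884$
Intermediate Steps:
$I{\left(j \right)} = 0$ ($I{\left(j \right)} = 0 \left(j + j\right) = 0 \cdot 2 j = 0$)
$z{\left(h \right)} = 6$ ($z{\left(h \right)} = 2 + 4 = 6$)
$z^{2}{\left(-14 \right)} - \left(M + I{\left(-133 \right)}\right) \left(-16215 - 2857\right) = 6^{2} - \left(-4485 + 0\right) \left(-16215 - 2857\right) = 36 - \left(-4485\right) \left(-19072\right) = 36 - 85537920 = -85537884$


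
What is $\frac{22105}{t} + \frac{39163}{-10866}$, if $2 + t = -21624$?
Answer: $- \frac{271782992}{58747029} \approx -4.6263$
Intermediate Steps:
$t = -21626$ ($t = -2 - 21624 = -21626$)
$\frac{22105}{t} + \frac{39163}{-10866} = \frac{22105}{-21626} + \frac{39163}{-10866} = 22105 \left(- \frac{1}{21626}\right) + 39163 \left(- \frac{1}{10866}\right) = - \frac{22105}{21626} - \frac{39163}{10866} = - \frac{271782992}{58747029}$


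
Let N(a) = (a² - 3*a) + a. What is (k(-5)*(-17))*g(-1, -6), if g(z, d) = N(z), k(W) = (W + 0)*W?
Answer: -1275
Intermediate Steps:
k(W) = W² (k(W) = W*W = W²)
N(a) = a² - 2*a
g(z, d) = z*(-2 + z)
(k(-5)*(-17))*g(-1, -6) = ((-5)²*(-17))*(-(-2 - 1)) = (25*(-17))*(-1*(-3)) = -425*3 = -1275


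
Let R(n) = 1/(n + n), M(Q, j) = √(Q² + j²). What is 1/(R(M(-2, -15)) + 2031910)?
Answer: 1861229560/3781850955259599 - 2*√229/3781850955259599 ≈ 4.9215e-7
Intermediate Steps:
R(n) = 1/(2*n)
1/(R(M(-2, -15)) + 2031910) = 1/(1/(2*(√((-2)² + (-15)²))) + 2031910) = 1/(1/(2*(√(4 + 225))) + 2031910) = 1/(1/(2*(√229)) + 2031910) = 1/((√229/229)/2 + 2031910) = 1/(√229/458 + 2031910) = 1/(2031910 + √229/458)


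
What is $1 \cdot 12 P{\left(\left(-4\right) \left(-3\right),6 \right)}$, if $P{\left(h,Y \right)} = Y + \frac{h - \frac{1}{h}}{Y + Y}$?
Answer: $\frac{1007}{12} \approx 83.917$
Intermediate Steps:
$P{\left(h,Y \right)} = Y + \frac{h - \frac{1}{h}}{2 Y}$
$1 \cdot 12 P{\left(\left(-4\right) \left(-3\right),6 \right)} = 1 \cdot 12 \left(6 + \frac{\left(-4\right) \left(-3\right)}{2 \cdot 6} - \frac{1}{2 \cdot 6 \left(\left(-4\right) \left(-3\right)\right)}\right) = 12 \left(6 + \frac{1}{2} \cdot 12 \cdot \frac{1}{6} - \frac{1}{12 \cdot 12}\right) = 12 \left(6 + 1 - \frac{1}{12} \cdot \frac{1}{12}\right) = 12 \left(6 + 1 - \frac{1}{144}\right) = 12 \cdot \frac{1007}{144} = \frac{1007}{12}$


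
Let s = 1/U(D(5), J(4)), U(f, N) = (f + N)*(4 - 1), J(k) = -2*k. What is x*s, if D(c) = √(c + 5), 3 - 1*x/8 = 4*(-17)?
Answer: -2272/81 - 284*√10/81 ≈ -39.137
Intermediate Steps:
x = 568 (x = 24 - 32*(-17) = 24 - 8*(-68) = 24 + 544 = 568)
D(c) = √(5 + c)
U(f, N) = 3*N + 3*f (U(f, N) = (N + f)*3 = 3*N + 3*f)
s = 1/(-24 + 3*√10) (s = 1/(3*(-2*4) + 3*√(5 + 5)) = 1/(3*(-8) + 3*√10) = 1/(-24 + 3*√10) ≈ -0.068903)
x*s = 568*(-4/81 - √10/162) = -2272/81 - 284*√10/81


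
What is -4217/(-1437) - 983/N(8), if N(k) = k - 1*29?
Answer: 166792/3353 ≈ 49.744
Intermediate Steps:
N(k) = -29 + k (N(k) = k - 29 = -29 + k)
-4217/(-1437) - 983/N(8) = -4217/(-1437) - 983/(-29 + 8) = -4217*(-1/1437) - 983/(-21) = 4217/1437 - 983*(-1/21) = 4217/1437 + 983/21 = 166792/3353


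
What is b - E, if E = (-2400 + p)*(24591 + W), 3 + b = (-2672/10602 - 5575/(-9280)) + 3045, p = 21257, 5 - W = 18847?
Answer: -1066567872945257/9838656 ≈ -1.0841e+8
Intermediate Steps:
W = -18842 (W = 5 - 1*18847 = 5 - 18847 = -18842)
b = 29932622551/9838656 (b = -3 + ((-2672/10602 - 5575/(-9280)) + 3045) = -3 + ((-2672*1/10602 - 5575*(-1/9280)) + 3045) = -3 + ((-1336/5301 + 1115/1856) + 3045) = -3 + (3430999/9838656 + 3045) = -3 + 29962138519/9838656 = 29932622551/9838656 ≈ 3042.3)
E = 108408893 (E = (-2400 + 21257)*(24591 - 18842) = 18857*5749 = 108408893)
b - E = 29932622551/9838656 - 1*108408893 = 29932622551/9838656 - 108408893 = -1066567872945257/9838656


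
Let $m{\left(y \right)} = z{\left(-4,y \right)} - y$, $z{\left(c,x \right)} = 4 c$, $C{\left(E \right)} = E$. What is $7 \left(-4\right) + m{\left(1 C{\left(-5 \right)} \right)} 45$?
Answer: $-523$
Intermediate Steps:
$m{\left(y \right)} = -16 - y$ ($m{\left(y \right)} = 4 \left(-4\right) - y = -16 - y$)
$7 \left(-4\right) + m{\left(1 C{\left(-5 \right)} \right)} 45 = 7 \left(-4\right) + \left(-16 - 1 \left(-5\right)\right) 45 = -28 + \left(-16 - -5\right) 45 = -28 + \left(-16 + 5\right) 45 = -28 - 495 = -523$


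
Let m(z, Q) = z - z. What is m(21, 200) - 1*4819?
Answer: -4819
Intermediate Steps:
m(z, Q) = 0
m(21, 200) - 1*4819 = 0 - 1*4819 = 0 - 4819 = -4819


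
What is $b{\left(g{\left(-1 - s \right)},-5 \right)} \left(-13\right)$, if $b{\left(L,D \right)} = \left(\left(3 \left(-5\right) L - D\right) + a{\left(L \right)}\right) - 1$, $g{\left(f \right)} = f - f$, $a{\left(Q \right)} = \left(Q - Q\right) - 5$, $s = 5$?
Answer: $13$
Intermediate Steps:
$a{\left(Q \right)} = -5$ ($a{\left(Q \right)} = 0 - 5 = -5$)
$g{\left(f \right)} = 0$
$b{\left(L,D \right)} = -6 - D - 15 L$ ($b{\left(L,D \right)} = \left(\left(3 \left(-5\right) L - D\right) - 5\right) - 1 = \left(\left(- 15 L - D\right) - 5\right) - 1 = \left(\left(- D - 15 L\right) - 5\right) - 1 = \left(-5 - D - 15 L\right) - 1 = -6 - D - 15 L$)
$b{\left(g{\left(-1 - s \right)},-5 \right)} \left(-13\right) = \left(-6 - -5 - 0\right) \left(-13\right) = \left(-6 + 5 + 0\right) \left(-13\right) = \left(-1\right) \left(-13\right) = 13$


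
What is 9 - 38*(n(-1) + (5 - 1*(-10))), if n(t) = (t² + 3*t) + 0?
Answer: -485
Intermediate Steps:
n(t) = t² + 3*t
9 - 38*(n(-1) + (5 - 1*(-10))) = 9 - 38*(-(3 - 1) + (5 - 1*(-10))) = 9 - 38*(-1*2 + (5 + 10)) = 9 - 38*(-2 + 15) = 9 - 38*13 = 9 - 494 = -485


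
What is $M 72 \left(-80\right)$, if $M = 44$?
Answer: $-253440$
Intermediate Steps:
$M 72 \left(-80\right) = 44 \cdot 72 \left(-80\right) = 3168 \left(-80\right) = -253440$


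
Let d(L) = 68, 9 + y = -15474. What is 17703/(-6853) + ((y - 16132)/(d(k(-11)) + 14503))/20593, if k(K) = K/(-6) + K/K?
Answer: -758884216072/293759330337 ≈ -2.5834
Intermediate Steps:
y = -15483 (y = -9 - 15474 = -15483)
k(K) = 1 - K/6 (k(K) = K*(-⅙) + 1 = -K/6 + 1 = 1 - K/6)
17703/(-6853) + ((y - 16132)/(d(k(-11)) + 14503))/20593 = 17703/(-6853) + ((-15483 - 16132)/(68 + 14503))/20593 = 17703*(-1/6853) - 31615/14571*(1/20593) = -2529/979 - 31615*1/14571*(1/20593) = -2529/979 - 31615/14571*1/20593 = -2529/979 - 31615/300060603 = -758884216072/293759330337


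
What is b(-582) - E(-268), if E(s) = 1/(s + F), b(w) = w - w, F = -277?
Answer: 1/545 ≈ 0.0018349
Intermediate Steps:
b(w) = 0
E(s) = 1/(-277 + s) (E(s) = 1/(s - 277) = 1/(-277 + s))
b(-582) - E(-268) = 0 - 1/(-277 - 268) = 0 - 1/(-545) = 0 - 1*(-1/545) = 0 + 1/545 = 1/545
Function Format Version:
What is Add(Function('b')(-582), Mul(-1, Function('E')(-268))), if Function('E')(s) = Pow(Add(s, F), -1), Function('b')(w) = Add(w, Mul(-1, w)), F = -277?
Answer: Rational(1, 545) ≈ 0.0018349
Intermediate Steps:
Function('b')(w) = 0
Function('E')(s) = Pow(Add(-277, s), -1) (Function('E')(s) = Pow(Add(s, -277), -1) = Pow(Add(-277, s), -1))
Add(Function('b')(-582), Mul(-1, Function('E')(-268))) = Add(0, Mul(-1, Pow(Add(-277, -268), -1))) = Add(0, Mul(-1, Pow(-545, -1))) = Add(0, Mul(-1, Rational(-1, 545))) = Add(0, Rational(1, 545)) = Rational(1, 545)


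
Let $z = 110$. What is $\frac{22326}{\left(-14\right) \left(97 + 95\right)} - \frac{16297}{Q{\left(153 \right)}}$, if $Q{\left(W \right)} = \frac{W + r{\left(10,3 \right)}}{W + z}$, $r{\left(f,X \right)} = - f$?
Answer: $- \frac{1920709831}{64064} \approx -29981.0$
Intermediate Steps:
$Q{\left(W \right)} = \frac{-10 + W}{110 + W}$ ($Q{\left(W \right)} = \frac{W - 10}{W + 110} = \frac{W - 10}{110 + W} = \frac{-10 + W}{110 + W}$)
$\frac{22326}{\left(-14\right) \left(97 + 95\right)} - \frac{16297}{Q{\left(153 \right)}} = \frac{22326}{\left(-14\right) \left(97 + 95\right)} - \frac{16297}{\frac{1}{110 + 153} \left(-10 + 153\right)} = \frac{22326}{\left(-14\right) 192} - \frac{16297}{\frac{1}{263} \cdot 143} = \frac{22326}{-2688} - \frac{16297}{\frac{1}{263} \cdot 143} = 22326 \left(- \frac{1}{2688}\right) - \frac{16297}{\frac{143}{263}} = - \frac{3721}{448} - \frac{4286111}{143} = - \frac{1920709831}{64064}$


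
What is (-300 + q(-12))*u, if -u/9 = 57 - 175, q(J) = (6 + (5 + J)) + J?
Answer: -332406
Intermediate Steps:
q(J) = 11 + 2*J (q(J) = (11 + J) + J = 11 + 2*J)
u = 1062 (u = -9*(57 - 175) = -9*(-118) = 1062)
(-300 + q(-12))*u = (-300 + (11 + 2*(-12)))*1062 = (-300 + (11 - 24))*1062 = (-300 - 13)*1062 = -313*1062 = -332406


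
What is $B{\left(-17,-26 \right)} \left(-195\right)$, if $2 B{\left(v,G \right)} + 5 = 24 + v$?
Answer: $-195$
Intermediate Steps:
$B{\left(v,G \right)} = \frac{19}{2} + \frac{v}{2}$ ($B{\left(v,G \right)} = - \frac{5}{2} + \frac{24 + v}{2} = - \frac{5}{2} + \left(12 + \frac{v}{2}\right) = \frac{19}{2} + \frac{v}{2}$)
$B{\left(-17,-26 \right)} \left(-195\right) = \left(\frac{19}{2} + \frac{1}{2} \left(-17\right)\right) \left(-195\right) = \left(\frac{19}{2} - \frac{17}{2}\right) \left(-195\right) = 1 \left(-195\right) = -195$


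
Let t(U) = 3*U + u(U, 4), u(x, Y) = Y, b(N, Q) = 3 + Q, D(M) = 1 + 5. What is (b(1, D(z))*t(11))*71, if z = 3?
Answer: 23643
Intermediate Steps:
D(M) = 6
t(U) = 4 + 3*U (t(U) = 3*U + 4 = 4 + 3*U)
(b(1, D(z))*t(11))*71 = ((3 + 6)*(4 + 3*11))*71 = (9*(4 + 33))*71 = (9*37)*71 = 333*71 = 23643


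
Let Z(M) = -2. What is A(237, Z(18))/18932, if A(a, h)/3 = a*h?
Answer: -711/9466 ≈ -0.075111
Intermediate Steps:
A(a, h) = 3*a*h (A(a, h) = 3*(a*h) = 3*a*h)
A(237, Z(18))/18932 = (3*237*(-2))/18932 = -1422*1/18932 = -711/9466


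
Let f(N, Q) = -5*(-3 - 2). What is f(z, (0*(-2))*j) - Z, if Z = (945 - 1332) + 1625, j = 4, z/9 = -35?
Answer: -1213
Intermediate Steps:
z = -315 (z = 9*(-35) = -315)
Z = 1238 (Z = -387 + 1625 = 1238)
f(N, Q) = 25 (f(N, Q) = -5*(-5) = 25)
f(z, (0*(-2))*j) - Z = 25 - 1*1238 = 25 - 1238 = -1213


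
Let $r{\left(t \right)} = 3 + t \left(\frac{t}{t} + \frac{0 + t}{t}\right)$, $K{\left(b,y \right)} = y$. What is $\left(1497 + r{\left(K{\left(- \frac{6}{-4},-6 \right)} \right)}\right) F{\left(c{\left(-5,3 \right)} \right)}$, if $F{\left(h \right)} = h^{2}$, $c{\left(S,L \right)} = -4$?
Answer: $23808$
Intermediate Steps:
$r{\left(t \right)} = 3 + 2 t$ ($r{\left(t \right)} = 3 + t \left(1 + \frac{t}{t}\right) = 3 + t \left(1 + 1\right) = 3 + t 2 = 3 + 2 t$)
$\left(1497 + r{\left(K{\left(- \frac{6}{-4},-6 \right)} \right)}\right) F{\left(c{\left(-5,3 \right)} \right)} = \left(1497 + \left(3 + 2 \left(-6\right)\right)\right) \left(-4\right)^{2} = \left(1497 + \left(3 - 12\right)\right) 16 = \left(1497 - 9\right) 16 = 1488 \cdot 16 = 23808$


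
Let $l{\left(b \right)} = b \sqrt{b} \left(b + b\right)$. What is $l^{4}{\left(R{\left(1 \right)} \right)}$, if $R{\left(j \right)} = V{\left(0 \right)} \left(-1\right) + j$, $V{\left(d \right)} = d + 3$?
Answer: $16384$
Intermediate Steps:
$V{\left(d \right)} = 3 + d$
$R{\left(j \right)} = -3 + j$ ($R{\left(j \right)} = \left(3 + 0\right) \left(-1\right) + j = 3 \left(-1\right) + j = -3 + j$)
$l{\left(b \right)} = 2 b^{\frac{5}{2}}$ ($l{\left(b \right)} = b^{\frac{3}{2}} \cdot 2 b = 2 b^{\frac{5}{2}}$)
$l^{4}{\left(R{\left(1 \right)} \right)} = \left(2 \left(-3 + 1\right)^{\frac{5}{2}}\right)^{4} = \left(2 \left(-2\right)^{\frac{5}{2}}\right)^{4} = \left(2 \cdot 4 i \sqrt{2}\right)^{4} = \left(8 i \sqrt{2}\right)^{4} = 16384$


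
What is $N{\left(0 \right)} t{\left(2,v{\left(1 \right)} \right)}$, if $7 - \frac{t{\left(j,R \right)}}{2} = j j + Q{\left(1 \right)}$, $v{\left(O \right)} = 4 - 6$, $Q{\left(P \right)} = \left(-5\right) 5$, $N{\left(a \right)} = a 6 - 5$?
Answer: $-280$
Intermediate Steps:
$N{\left(a \right)} = -5 + 6 a$ ($N{\left(a \right)} = 6 a - 5 = -5 + 6 a$)
$Q{\left(P \right)} = -25$
$v{\left(O \right)} = -2$ ($v{\left(O \right)} = 4 - 6 = -2$)
$t{\left(j,R \right)} = 64 - 2 j^{2}$ ($t{\left(j,R \right)} = 14 - 2 \left(j j - 25\right) = 14 - 2 \left(j^{2} - 25\right) = 14 - 2 \left(-25 + j^{2}\right) = 14 - \left(-50 + 2 j^{2}\right) = 64 - 2 j^{2}$)
$N{\left(0 \right)} t{\left(2,v{\left(1 \right)} \right)} = \left(-5 + 6 \cdot 0\right) \left(64 - 2 \cdot 2^{2}\right) = \left(-5 + 0\right) \left(64 - 8\right) = - 5 \left(64 - 8\right) = \left(-5\right) 56 = -280$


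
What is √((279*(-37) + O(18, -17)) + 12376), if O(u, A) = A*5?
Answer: 4*√123 ≈ 44.362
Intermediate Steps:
O(u, A) = 5*A
√((279*(-37) + O(18, -17)) + 12376) = √((279*(-37) + 5*(-17)) + 12376) = √((-10323 - 85) + 12376) = √(-10408 + 12376) = √1968 = 4*√123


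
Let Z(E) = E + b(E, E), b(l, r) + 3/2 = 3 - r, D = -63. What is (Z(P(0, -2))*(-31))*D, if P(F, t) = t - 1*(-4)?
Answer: 5859/2 ≈ 2929.5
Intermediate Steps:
P(F, t) = 4 + t (P(F, t) = t + 4 = 4 + t)
b(l, r) = 3/2 - r (b(l, r) = -3/2 + (3 - r) = 3/2 - r)
Z(E) = 3/2 (Z(E) = E + (3/2 - E) = 3/2)
(Z(P(0, -2))*(-31))*D = ((3/2)*(-31))*(-63) = -93/2*(-63) = 5859/2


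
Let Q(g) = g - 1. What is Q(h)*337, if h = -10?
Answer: -3707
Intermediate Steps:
Q(g) = -1 + g
Q(h)*337 = (-1 - 10)*337 = -11*337 = -3707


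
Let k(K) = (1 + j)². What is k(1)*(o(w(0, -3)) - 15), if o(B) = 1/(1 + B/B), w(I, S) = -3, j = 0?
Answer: -29/2 ≈ -14.500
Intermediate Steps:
k(K) = 1 (k(K) = (1 + 0)² = 1² = 1)
o(B) = ½ (o(B) = 1/(1 + 1) = 1/2 = ½)
k(1)*(o(w(0, -3)) - 15) = 1*(½ - 15) = 1*(-29/2) = -29/2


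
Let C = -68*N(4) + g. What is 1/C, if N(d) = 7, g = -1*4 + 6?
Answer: -1/474 ≈ -0.0021097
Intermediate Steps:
g = 2 (g = -4 + 6 = 2)
C = -474 (C = -68*7 + 2 = -476 + 2 = -474)
1/C = 1/(-474) = -1/474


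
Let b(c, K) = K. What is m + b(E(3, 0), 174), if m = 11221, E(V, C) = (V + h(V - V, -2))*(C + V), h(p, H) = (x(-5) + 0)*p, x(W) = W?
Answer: 11395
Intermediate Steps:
h(p, H) = -5*p (h(p, H) = (-5 + 0)*p = -5*p)
E(V, C) = V*(C + V) (E(V, C) = (V - 5*(V - V))*(C + V) = (V - 5*0)*(C + V) = (V + 0)*(C + V) = V*(C + V))
m + b(E(3, 0), 174) = 11221 + 174 = 11395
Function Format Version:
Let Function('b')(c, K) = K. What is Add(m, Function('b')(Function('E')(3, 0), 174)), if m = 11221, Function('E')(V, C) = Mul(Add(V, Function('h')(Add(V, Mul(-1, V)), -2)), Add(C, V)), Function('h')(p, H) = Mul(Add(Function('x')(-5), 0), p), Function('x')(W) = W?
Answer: 11395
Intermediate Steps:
Function('h')(p, H) = Mul(-5, p) (Function('h')(p, H) = Mul(Add(-5, 0), p) = Mul(-5, p))
Function('E')(V, C) = Mul(V, Add(C, V)) (Function('E')(V, C) = Mul(Add(V, Mul(-5, Add(V, Mul(-1, V)))), Add(C, V)) = Mul(Add(V, Mul(-5, 0)), Add(C, V)) = Mul(Add(V, 0), Add(C, V)) = Mul(V, Add(C, V)))
Add(m, Function('b')(Function('E')(3, 0), 174)) = Add(11221, 174) = 11395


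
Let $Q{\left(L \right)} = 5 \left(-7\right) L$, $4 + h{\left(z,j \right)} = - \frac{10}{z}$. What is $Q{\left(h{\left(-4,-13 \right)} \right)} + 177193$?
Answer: $\frac{354491}{2} \approx 1.7725 \cdot 10^{5}$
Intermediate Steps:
$h{\left(z,j \right)} = -4 - \frac{10}{z}$
$Q{\left(L \right)} = - 35 L$
$Q{\left(h{\left(-4,-13 \right)} \right)} + 177193 = - 35 \left(-4 - \frac{10}{-4}\right) + 177193 = - 35 \left(-4 - - \frac{5}{2}\right) + 177193 = - 35 \left(-4 + \frac{5}{2}\right) + 177193 = \left(-35\right) \left(- \frac{3}{2}\right) + 177193 = \frac{105}{2} + 177193 = \frac{354491}{2}$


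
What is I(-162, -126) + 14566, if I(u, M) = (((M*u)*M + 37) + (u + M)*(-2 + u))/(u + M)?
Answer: 6719651/288 ≈ 23332.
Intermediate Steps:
I(u, M) = (37 + u*M**2 + (-2 + u)*(M + u))/(M + u) (I(u, M) = ((u*M**2 + 37) + (M + u)*(-2 + u))/(M + u) = ((37 + u*M**2) + (-2 + u)*(M + u))/(M + u) = (37 + u*M**2 + (-2 + u)*(M + u))/(M + u))
I(-162, -126) + 14566 = (37 + (-162)**2 - 2*(-126) - 2*(-162) - 126*(-162) - 162*(-126)**2)/(-126 - 162) + 14566 = (37 + 26244 + 252 + 324 + 20412 - 162*15876)/(-288) + 14566 = -(37 + 26244 + 252 + 324 + 20412 - 2571912)/288 + 14566 = -1/288*(-2524643) + 14566 = 2524643/288 + 14566 = 6719651/288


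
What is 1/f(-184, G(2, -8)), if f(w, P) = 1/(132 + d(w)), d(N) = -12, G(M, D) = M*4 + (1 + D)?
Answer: 120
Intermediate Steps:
G(M, D) = 1 + D + 4*M (G(M, D) = 4*M + (1 + D) = 1 + D + 4*M)
f(w, P) = 1/120 (f(w, P) = 1/(132 - 12) = 1/120)
1/f(-184, G(2, -8)) = 1/(1/120) = 120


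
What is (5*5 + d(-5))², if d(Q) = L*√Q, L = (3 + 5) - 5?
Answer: 580 + 150*I*√5 ≈ 580.0 + 335.41*I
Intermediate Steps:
L = 3 (L = 8 - 5 = 3)
d(Q) = 3*√Q
(5*5 + d(-5))² = (5*5 + 3*√(-5))² = (25 + 3*(I*√5))² = (25 + 3*I*√5)²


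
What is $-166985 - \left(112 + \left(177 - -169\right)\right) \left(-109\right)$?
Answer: $-117063$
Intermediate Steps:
$-166985 - \left(112 + \left(177 - -169\right)\right) \left(-109\right) = -166985 - \left(112 + \left(177 + 169\right)\right) \left(-109\right) = -166985 - \left(112 + 346\right) \left(-109\right) = -166985 - 458 \left(-109\right) = -166985 - -49922 = -166985 + 49922 = -117063$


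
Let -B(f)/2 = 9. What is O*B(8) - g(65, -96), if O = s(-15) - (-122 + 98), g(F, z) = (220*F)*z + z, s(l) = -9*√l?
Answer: 1372464 + 162*I*√15 ≈ 1.3725e+6 + 627.42*I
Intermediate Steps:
B(f) = -18 (B(f) = -2*9 = -18)
g(F, z) = z + 220*F*z (g(F, z) = 220*F*z + z = z + 220*F*z)
O = 24 - 9*I*√15 (O = -9*I*√15 - (-122 + 98) = -9*I*√15 - 1*(-24) = -9*I*√15 + 24 = 24 - 9*I*√15 ≈ 24.0 - 34.857*I)
O*B(8) - g(65, -96) = (24 - 9*I*√15)*(-18) - (-96)*(1 + 220*65) = (-432 + 162*I*√15) - (-96)*(1 + 14300) = (-432 + 162*I*√15) - (-96)*14301 = (-432 + 162*I*√15) - 1*(-1372896) = (-432 + 162*I*√15) + 1372896 = 1372464 + 162*I*√15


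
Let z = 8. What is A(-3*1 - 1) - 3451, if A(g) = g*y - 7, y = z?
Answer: -3490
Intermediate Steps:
y = 8
A(g) = -7 + 8*g (A(g) = g*8 - 7 = 8*g - 7 = -7 + 8*g)
A(-3*1 - 1) - 3451 = (-7 + 8*(-3*1 - 1)) - 3451 = (-7 + 8*(-3 - 1)) - 3451 = (-7 + 8*(-4)) - 3451 = (-7 - 32) - 3451 = -39 - 3451 = -3490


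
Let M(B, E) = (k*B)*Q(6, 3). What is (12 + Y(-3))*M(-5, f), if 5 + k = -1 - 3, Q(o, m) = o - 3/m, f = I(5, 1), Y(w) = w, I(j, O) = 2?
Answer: 2025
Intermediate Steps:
f = 2
Q(o, m) = o - 3/m
k = -9 (k = -5 + (-1 - 3) = -5 - 4 = -9)
M(B, E) = -45*B (M(B, E) = (-9*B)*(6 - 3/3) = (-9*B)*(6 - 3*⅓) = (-9*B)*(6 - 1) = -9*B*5 = -45*B)
(12 + Y(-3))*M(-5, f) = (12 - 3)*(-45*(-5)) = 9*225 = 2025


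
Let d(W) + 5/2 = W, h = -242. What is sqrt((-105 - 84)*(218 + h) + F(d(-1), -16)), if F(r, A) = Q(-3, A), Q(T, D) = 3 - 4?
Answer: sqrt(4535) ≈ 67.342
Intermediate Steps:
d(W) = -5/2 + W
Q(T, D) = -1
F(r, A) = -1
sqrt((-105 - 84)*(218 + h) + F(d(-1), -16)) = sqrt((-105 - 84)*(218 - 242) - 1) = sqrt(-189*(-24) - 1) = sqrt(4536 - 1) = sqrt(4535)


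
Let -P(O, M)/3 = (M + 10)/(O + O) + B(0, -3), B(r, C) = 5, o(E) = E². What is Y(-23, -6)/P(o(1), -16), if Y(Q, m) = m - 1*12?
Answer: 3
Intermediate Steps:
Y(Q, m) = -12 + m (Y(Q, m) = m - 12 = -12 + m)
P(O, M) = -15 - 3*(10 + M)/(2*O) (P(O, M) = -3*((M + 10)/(O + O) + 5) = -3*((10 + M)/((2*O)) + 5) = -3*((10 + M)*(1/(2*O)) + 5) = -3*((10 + M)/(2*O) + 5) = -3*(5 + (10 + M)/(2*O)) = -15 - 3*(10 + M)/(2*O))
Y(-23, -6)/P(o(1), -16) = (-12 - 6)/((3*(-10 - 1*(-16) - 10*1²)/(2*(1²)))) = -18*2/(3*(-10 + 16 - 10*1)) = -18*2/(3*(-10 + 16 - 10)) = -18/((3/2)*1*(-4)) = -18/(-6) = -18*(-⅙) = 3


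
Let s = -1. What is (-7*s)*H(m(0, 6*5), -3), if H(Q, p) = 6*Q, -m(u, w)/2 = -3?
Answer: 252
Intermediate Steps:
m(u, w) = 6 (m(u, w) = -2*(-3) = 6)
(-7*s)*H(m(0, 6*5), -3) = (-7*(-1))*(6*6) = 7*36 = 252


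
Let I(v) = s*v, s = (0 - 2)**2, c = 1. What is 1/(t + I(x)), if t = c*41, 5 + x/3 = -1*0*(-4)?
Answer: -1/19 ≈ -0.052632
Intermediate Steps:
s = 4 (s = (-2)**2 = 4)
x = -15 (x = -15 + 3*(-1*0*(-4)) = -15 + 3*(0*(-4)) = -15 + 3*0 = -15 + 0 = -15)
t = 41 (t = 1*41 = 41)
I(v) = 4*v
1/(t + I(x)) = 1/(41 + 4*(-15)) = 1/(41 - 60) = 1/(-19) = -1/19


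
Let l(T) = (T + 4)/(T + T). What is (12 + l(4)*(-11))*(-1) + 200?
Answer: 199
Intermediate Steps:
l(T) = (4 + T)/(2*T) (l(T) = (4 + T)/((2*T)) = (4 + T)*(1/(2*T)) = (4 + T)/(2*T))
(12 + l(4)*(-11))*(-1) + 200 = (12 + ((½)*(4 + 4)/4)*(-11))*(-1) + 200 = (12 + ((½)*(¼)*8)*(-11))*(-1) + 200 = (12 + 1*(-11))*(-1) + 200 = (12 - 11)*(-1) + 200 = 1*(-1) + 200 = -1 + 200 = 199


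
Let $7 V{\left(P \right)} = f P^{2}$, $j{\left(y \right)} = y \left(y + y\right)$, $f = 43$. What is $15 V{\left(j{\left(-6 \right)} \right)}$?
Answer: $\frac{3343680}{7} \approx 4.7767 \cdot 10^{5}$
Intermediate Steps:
$j{\left(y \right)} = 2 y^{2}$ ($j{\left(y \right)} = y 2 y = 2 y^{2}$)
$V{\left(P \right)} = \frac{43 P^{2}}{7}$
$15 V{\left(j{\left(-6 \right)} \right)} = 15 \frac{43 \left(2 \left(-6\right)^{2}\right)^{2}}{7} = 15 \frac{43 \left(2 \cdot 36\right)^{2}}{7} = 15 \frac{43 \cdot 72^{2}}{7} = 15 \cdot \frac{43}{7} \cdot 5184 = 15 \cdot \frac{222912}{7} = \frac{3343680}{7}$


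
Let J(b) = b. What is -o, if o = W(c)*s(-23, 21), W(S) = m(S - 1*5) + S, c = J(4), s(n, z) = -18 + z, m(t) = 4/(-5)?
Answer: -48/5 ≈ -9.6000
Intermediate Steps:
m(t) = -⅘ (m(t) = 4*(-⅕) = -⅘)
c = 4
W(S) = -⅘ + S
o = 48/5 (o = (-⅘ + 4)*(-18 + 21) = (16/5)*3 = 48/5 ≈ 9.6000)
-o = -1*48/5 = -48/5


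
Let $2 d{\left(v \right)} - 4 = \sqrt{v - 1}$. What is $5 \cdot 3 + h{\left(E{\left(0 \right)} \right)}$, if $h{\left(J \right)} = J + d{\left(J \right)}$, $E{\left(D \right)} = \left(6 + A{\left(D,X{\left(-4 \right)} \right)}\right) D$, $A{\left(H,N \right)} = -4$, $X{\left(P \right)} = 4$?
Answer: $17 + \frac{i}{2} \approx 17.0 + 0.5 i$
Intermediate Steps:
$d{\left(v \right)} = 2 + \frac{\sqrt{-1 + v}}{2}$ ($d{\left(v \right)} = 2 + \frac{\sqrt{v - 1}}{2} = 2 + \frac{\sqrt{-1 + v}}{2}$)
$E{\left(D \right)} = 2 D$ ($E{\left(D \right)} = \left(6 - 4\right) D = 2 D$)
$h{\left(J \right)} = 2 + J + \frac{\sqrt{-1 + J}}{2}$ ($h{\left(J \right)} = J + \left(2 + \frac{\sqrt{-1 + J}}{2}\right) = 2 + J + \frac{\sqrt{-1 + J}}{2}$)
$5 \cdot 3 + h{\left(E{\left(0 \right)} \right)} = 5 \cdot 3 + \left(2 + 2 \cdot 0 + \frac{\sqrt{-1 + 2 \cdot 0}}{2}\right) = 15 + \left(2 + 0 + \frac{\sqrt{-1 + 0}}{2}\right) = 15 + \left(2 + 0 + \frac{\sqrt{-1}}{2}\right) = 15 + \left(2 + 0 + \frac{i}{2}\right) = 15 + \left(2 + \frac{i}{2}\right) = 17 + \frac{i}{2}$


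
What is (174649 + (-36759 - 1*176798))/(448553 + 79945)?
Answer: -19454/264249 ≈ -0.073620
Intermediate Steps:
(174649 + (-36759 - 1*176798))/(448553 + 79945) = (174649 + (-36759 - 176798))/528498 = (174649 - 213557)*(1/528498) = -38908*1/528498 = -19454/264249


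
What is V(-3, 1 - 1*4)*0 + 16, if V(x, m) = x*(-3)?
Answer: 16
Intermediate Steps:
V(x, m) = -3*x
V(-3, 1 - 1*4)*0 + 16 = -3*(-3)*0 + 16 = 9*0 + 16 = 0 + 16 = 16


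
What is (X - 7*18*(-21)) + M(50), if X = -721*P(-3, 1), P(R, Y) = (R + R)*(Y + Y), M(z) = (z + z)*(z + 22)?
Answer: 18498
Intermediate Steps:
M(z) = 2*z*(22 + z) (M(z) = (2*z)*(22 + z) = 2*z*(22 + z))
P(R, Y) = 4*R*Y (P(R, Y) = (2*R)*(2*Y) = 4*R*Y)
X = 8652 (X = -2884*(-3) = -721*(-12) = 8652)
(X - 7*18*(-21)) + M(50) = (8652 - 7*18*(-21)) + 2*50*(22 + 50) = (8652 - 126*(-21)) + 2*50*72 = (8652 + 2646) + 7200 = 11298 + 7200 = 18498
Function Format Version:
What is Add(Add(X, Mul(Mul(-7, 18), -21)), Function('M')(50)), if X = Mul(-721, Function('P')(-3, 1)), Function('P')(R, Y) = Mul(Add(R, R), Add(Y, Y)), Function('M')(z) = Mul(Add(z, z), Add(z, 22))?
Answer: 18498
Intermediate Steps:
Function('M')(z) = Mul(2, z, Add(22, z)) (Function('M')(z) = Mul(Mul(2, z), Add(22, z)) = Mul(2, z, Add(22, z)))
Function('P')(R, Y) = Mul(4, R, Y) (Function('P')(R, Y) = Mul(Mul(2, R), Mul(2, Y)) = Mul(4, R, Y))
X = 8652 (X = Mul(-721, Mul(4, -3, 1)) = Mul(-721, -12) = 8652)
Add(Add(X, Mul(Mul(-7, 18), -21)), Function('M')(50)) = Add(Add(8652, Mul(Mul(-7, 18), -21)), Mul(2, 50, Add(22, 50))) = Add(Add(8652, Mul(-126, -21)), Mul(2, 50, 72)) = Add(Add(8652, 2646), 7200) = Add(11298, 7200) = 18498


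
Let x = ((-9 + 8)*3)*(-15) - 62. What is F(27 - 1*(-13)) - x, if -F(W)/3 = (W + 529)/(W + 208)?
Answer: 2509/248 ≈ 10.117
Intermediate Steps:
F(W) = -3*(529 + W)/(208 + W) (F(W) = -3*(W + 529)/(W + 208) = -3*(529 + W)/(208 + W))
x = -17 (x = -1*3*(-15) - 62 = -3*(-15) - 62 = 45 - 62 = -17)
F(27 - 1*(-13)) - x = 3*(-529 - (27 - 1*(-13)))/(208 + (27 - 1*(-13))) - 1*(-17) = 3*(-529 - (27 + 13))/(208 + (27 + 13)) + 17 = 3*(-529 - 1*40)/(208 + 40) + 17 = 3*(-529 - 40)/248 + 17 = 3*(1/248)*(-569) + 17 = -1707/248 + 17 = 2509/248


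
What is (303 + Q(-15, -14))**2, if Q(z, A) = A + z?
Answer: 75076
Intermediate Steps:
(303 + Q(-15, -14))**2 = (303 + (-14 - 15))**2 = (303 - 29)**2 = 274**2 = 75076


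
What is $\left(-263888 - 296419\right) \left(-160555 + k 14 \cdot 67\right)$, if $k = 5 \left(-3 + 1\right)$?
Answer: $95215770045$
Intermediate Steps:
$k = -10$ ($k = 5 \left(-2\right) = -10$)
$\left(-263888 - 296419\right) \left(-160555 + k 14 \cdot 67\right) = \left(-263888 - 296419\right) \left(-160555 + \left(-10\right) 14 \cdot 67\right) = - 560307 \left(-160555 - 9380\right) = \left(-560307\right) \left(-169935\right) = 95215770045$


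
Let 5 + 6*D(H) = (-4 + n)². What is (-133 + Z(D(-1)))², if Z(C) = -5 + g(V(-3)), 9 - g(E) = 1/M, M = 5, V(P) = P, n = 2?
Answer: 417316/25 ≈ 16693.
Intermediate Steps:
g(E) = 44/5 (g(E) = 9 - 1/5 = 9 - 1*⅕ = 9 - ⅕ = 44/5)
D(H) = -⅙ (D(H) = -⅚ + (-4 + 2)²/6 = -⅚ + (⅙)*(-2)² = -⅚ + (⅙)*4 = -⅚ + ⅔ = -⅙)
Z(C) = 19/5 (Z(C) = -5 + 44/5 = 19/5)
(-133 + Z(D(-1)))² = (-133 + 19/5)² = (-646/5)² = 417316/25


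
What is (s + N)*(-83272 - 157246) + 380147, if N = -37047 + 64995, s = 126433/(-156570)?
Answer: -526186575641198/78285 ≈ -6.7214e+9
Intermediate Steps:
s = -126433/156570 (s = 126433*(-1/156570) = -126433/156570 ≈ -0.80752)
N = 27948
(s + N)*(-83272 - 157246) + 380147 = (-126433/156570 + 27948)*(-83272 - 157246) + 380147 = (4375691927/156570)*(-240518) + 380147 = -526216335449093/78285 + 380147 = -526186575641198/78285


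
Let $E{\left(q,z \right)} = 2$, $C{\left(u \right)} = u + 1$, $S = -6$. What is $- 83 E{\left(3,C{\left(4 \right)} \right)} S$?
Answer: $996$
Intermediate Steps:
$C{\left(u \right)} = 1 + u$
$- 83 E{\left(3,C{\left(4 \right)} \right)} S = \left(-83\right) 2 \left(-6\right) = \left(-166\right) \left(-6\right) = 996$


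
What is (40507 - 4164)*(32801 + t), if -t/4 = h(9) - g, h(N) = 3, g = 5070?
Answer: 1928686667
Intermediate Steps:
t = 20268 (t = -4*(3 - 1*5070) = -4*(3 - 5070) = -4*(-5067) = 20268)
(40507 - 4164)*(32801 + t) = (40507 - 4164)*(32801 + 20268) = 36343*53069 = 1928686667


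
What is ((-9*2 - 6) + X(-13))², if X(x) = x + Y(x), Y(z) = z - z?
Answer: 1369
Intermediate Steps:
Y(z) = 0
X(x) = x (X(x) = x + 0 = x)
((-9*2 - 6) + X(-13))² = ((-9*2 - 6) - 13)² = ((-18 - 6) - 13)² = (-24 - 13)² = (-37)² = 1369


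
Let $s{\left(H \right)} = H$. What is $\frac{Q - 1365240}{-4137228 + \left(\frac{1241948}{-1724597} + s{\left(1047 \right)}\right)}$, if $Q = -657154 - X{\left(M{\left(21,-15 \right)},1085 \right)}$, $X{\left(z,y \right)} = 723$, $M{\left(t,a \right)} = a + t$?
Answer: $\frac{3489061508849}{7133246586005} \approx 0.48913$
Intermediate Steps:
$Q = -657877$ ($Q = -657154 - 723 = -657877$)
$\frac{Q - 1365240}{-4137228 + \left(\frac{1241948}{-1724597} + s{\left(1047 \right)}\right)} = \frac{-657877 - 1365240}{-4137228 + \left(\frac{1241948}{-1724597} + 1047\right)} = - \frac{2023117}{-4137228 + \left(1241948 \left(- \frac{1}{1724597}\right) + 1047\right)} = - \frac{2023117}{-4137228 + \left(- \frac{1241948}{1724597} + 1047\right)} = - \frac{2023117}{-4137228 + \frac{1804411111}{1724597}} = - \frac{2023117}{- \frac{7133246586005}{1724597}} = \left(-2023117\right) \left(- \frac{1724597}{7133246586005}\right) = \frac{3489061508849}{7133246586005}$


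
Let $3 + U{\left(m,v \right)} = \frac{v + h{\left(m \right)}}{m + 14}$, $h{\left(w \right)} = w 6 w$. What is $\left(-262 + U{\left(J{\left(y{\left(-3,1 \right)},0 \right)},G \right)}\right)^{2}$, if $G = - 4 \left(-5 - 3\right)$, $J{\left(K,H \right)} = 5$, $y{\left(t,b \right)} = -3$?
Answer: $\frac{23551609}{361} \approx 65240.0$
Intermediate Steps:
$h{\left(w \right)} = 6 w^{2}$ ($h{\left(w \right)} = 6 w w = 6 w^{2}$)
$G = 32$ ($G = \left(-4\right) \left(-8\right) = 32$)
$U{\left(m,v \right)} = -3 + \frac{v + 6 m^{2}}{14 + m}$ ($U{\left(m,v \right)} = -3 + \frac{v + 6 m^{2}}{m + 14} = -3 + \frac{v + 6 m^{2}}{14 + m}$)
$\left(-262 + U{\left(J{\left(y{\left(-3,1 \right)},0 \right)},G \right)}\right)^{2} = \left(-262 + \frac{-42 + 32 - 15 + 6 \cdot 5^{2}}{14 + 5}\right)^{2} = \left(-262 + \frac{-42 + 32 - 15 + 6 \cdot 25}{19}\right)^{2} = \left(-262 + \frac{-42 + 32 - 15 + 150}{19}\right)^{2} = \left(-262 + \frac{1}{19} \cdot 125\right)^{2} = \left(-262 + \frac{125}{19}\right)^{2} = \left(- \frac{4853}{19}\right)^{2} = \frac{23551609}{361}$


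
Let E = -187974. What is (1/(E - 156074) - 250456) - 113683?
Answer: -125281294673/344048 ≈ -3.6414e+5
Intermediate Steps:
(1/(E - 156074) - 250456) - 113683 = (1/(-187974 - 156074) - 250456) - 113683 = (1/(-344048) - 250456) - 113683 = (-1/344048 - 250456) - 113683 = -86168885889/344048 - 113683 = -125281294673/344048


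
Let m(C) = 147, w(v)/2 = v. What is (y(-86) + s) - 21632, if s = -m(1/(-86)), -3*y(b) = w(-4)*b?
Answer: -66025/3 ≈ -22008.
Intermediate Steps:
w(v) = 2*v
y(b) = 8*b/3 (y(b) = -2*(-4)*b/3 = -(-8)*b/3 = 8*b/3)
s = -147 (s = -1*147 = -147)
(y(-86) + s) - 21632 = ((8/3)*(-86) - 147) - 21632 = (-688/3 - 147) - 21632 = -1129/3 - 21632 = -66025/3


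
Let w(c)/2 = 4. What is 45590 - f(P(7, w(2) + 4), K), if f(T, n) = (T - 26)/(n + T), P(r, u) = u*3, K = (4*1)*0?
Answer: 820615/18 ≈ 45590.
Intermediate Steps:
K = 0 (K = 4*0 = 0)
w(c) = 8 (w(c) = 2*4 = 8)
P(r, u) = 3*u
f(T, n) = (-26 + T)/(T + n)
45590 - f(P(7, w(2) + 4), K) = 45590 - (-26 + 3*(8 + 4))/(3*(8 + 4) + 0) = 45590 - (-26 + 3*12)/(3*12 + 0) = 45590 - (-26 + 36)/(36 + 0) = 45590 - 10/36 = 45590 - 1*5/18 = 45590 - 5/18 = 820615/18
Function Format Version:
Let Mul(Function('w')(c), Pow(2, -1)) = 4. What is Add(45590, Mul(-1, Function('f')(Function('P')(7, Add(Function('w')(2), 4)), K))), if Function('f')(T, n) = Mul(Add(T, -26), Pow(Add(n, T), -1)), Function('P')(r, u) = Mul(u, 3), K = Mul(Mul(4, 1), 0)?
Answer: Rational(820615, 18) ≈ 45590.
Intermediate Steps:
K = 0 (K = Mul(4, 0) = 0)
Function('w')(c) = 8 (Function('w')(c) = Mul(2, 4) = 8)
Function('P')(r, u) = Mul(3, u)
Function('f')(T, n) = Mul(Pow(Add(T, n), -1), Add(-26, T)) (Function('f')(T, n) = Mul(Add(-26, T), Pow(Add(T, n), -1)) = Mul(Pow(Add(T, n), -1), Add(-26, T)))
Add(45590, Mul(-1, Function('f')(Function('P')(7, Add(Function('w')(2), 4)), K))) = Add(45590, Mul(-1, Mul(Pow(Add(Mul(3, Add(8, 4)), 0), -1), Add(-26, Mul(3, Add(8, 4)))))) = Add(45590, Mul(-1, Mul(Pow(Add(Mul(3, 12), 0), -1), Add(-26, Mul(3, 12))))) = Add(45590, Mul(-1, Mul(Pow(Add(36, 0), -1), Add(-26, 36)))) = Add(45590, Mul(-1, Mul(Pow(36, -1), 10))) = Add(45590, Mul(-1, Mul(Rational(1, 36), 10))) = Add(45590, Mul(-1, Rational(5, 18))) = Add(45590, Rational(-5, 18)) = Rational(820615, 18)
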